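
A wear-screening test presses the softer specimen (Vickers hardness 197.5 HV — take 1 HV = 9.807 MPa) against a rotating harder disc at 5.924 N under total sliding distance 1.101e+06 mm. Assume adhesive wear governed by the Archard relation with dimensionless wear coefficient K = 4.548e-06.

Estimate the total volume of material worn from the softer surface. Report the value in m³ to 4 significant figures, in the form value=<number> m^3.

Every step maintains exact precision — intermediate values are printed rounded, and a single final rounding to four significant figures.
Total distance L = 1.101e+06 mm = 1101 m.
Hardness H = 197.5 HV × 9.807 MPa/HV = 1937 MPa = 1.937e+09 Pa.
Collected in SI base units: W = 5.924 N, H = 1.937e+09 Pa, K = 4.548e-06.
Wear volume V = K·W·L/H = 4.548e-06 · 5.924 · 1101 / 1.937e+09 = 1.532e-11 m³.

value=1.532e-11 m^3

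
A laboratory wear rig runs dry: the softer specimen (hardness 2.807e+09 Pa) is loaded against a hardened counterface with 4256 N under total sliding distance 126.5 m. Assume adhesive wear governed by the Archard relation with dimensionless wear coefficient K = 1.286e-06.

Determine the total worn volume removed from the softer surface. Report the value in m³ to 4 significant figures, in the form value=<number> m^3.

value=2.467e-10 m^3

All working math keeps exact precision. Printed values are rounded, and rounded once at the end, at 4 significant figures.
In SI base units: W = 4256 N, H = 2.807e+09 Pa, K = 1.286e-06.
Worn volume V = K·W·L/H = 1.286e-06 · 4256 · 126.5 / 2.807e+09 = 2.467e-10 m³.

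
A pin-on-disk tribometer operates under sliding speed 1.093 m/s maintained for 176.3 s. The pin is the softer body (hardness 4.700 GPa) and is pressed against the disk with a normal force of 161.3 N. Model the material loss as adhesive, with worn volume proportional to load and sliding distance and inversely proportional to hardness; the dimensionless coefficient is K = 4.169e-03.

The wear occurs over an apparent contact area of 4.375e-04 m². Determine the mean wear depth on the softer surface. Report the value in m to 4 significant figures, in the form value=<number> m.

Intermediate values are displayed rounded; the computation carries full precision, and a single final rounding: four significant figures.
Sliding distance L = v·t = 1.093 m/s × 176.3 s = 192.7 m.
Hardness H = 4.700 GPa = 4.700e+09 Pa.
Working in SI base units: W = 161.3 N, H = 4.700e+09 Pa, K = 4.169e-03.
Archard relation: V = K·W·L/H = 4.169e-03 · 161.3 · 192.7 / 4.700e+09 = 2.757e-08 m³.
Depth of wear h = V/A = 2.757e-08 / 4.375e-04 = 6.302e-05 m.

value=6.302e-05 m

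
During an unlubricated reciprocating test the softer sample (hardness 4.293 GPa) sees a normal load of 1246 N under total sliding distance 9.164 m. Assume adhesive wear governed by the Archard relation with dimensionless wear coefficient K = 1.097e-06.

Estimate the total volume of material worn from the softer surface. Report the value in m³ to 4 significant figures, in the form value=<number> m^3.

Each operation runs at exact precision — quoted intermediates are rounded — one last rounding, at four significant figures.
Convert: Hardness H = 4.293 GPa = 4.293e+09 Pa.
In SI base units: W = 1246 N, H = 4.293e+09 Pa, K = 1.097e-06.
Archard volume V = K·W·L/H = 1.097e-06 · 1246 · 9.164 / 4.293e+09 = 2.918e-12 m³.

value=2.918e-12 m^3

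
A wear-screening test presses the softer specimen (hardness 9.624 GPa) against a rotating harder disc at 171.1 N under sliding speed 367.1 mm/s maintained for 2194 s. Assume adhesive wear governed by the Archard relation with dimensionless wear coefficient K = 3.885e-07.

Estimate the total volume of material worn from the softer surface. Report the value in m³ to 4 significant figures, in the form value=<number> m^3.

value=5.563e-12 m^3

The computation holds full precision — intermediate values are displayed rounded. Rounded just once to four significant figures.
Convert: Sliding speed v = 367.1 mm/s = 0.3671 m/s. The distance L = v·t = 0.3671 m/s × 2194 s = 805.4 m.
Convert: Hardness H = 9.624 GPa = 9.624e+09 Pa.
Restated in SI base units: W = 171.1 N, H = 9.624e+09 Pa, K = 3.885e-07.
Wear volume V = K·W·L/H = 3.885e-07 · 171.1 · 805.4 / 9.624e+09 = 5.563e-12 m³.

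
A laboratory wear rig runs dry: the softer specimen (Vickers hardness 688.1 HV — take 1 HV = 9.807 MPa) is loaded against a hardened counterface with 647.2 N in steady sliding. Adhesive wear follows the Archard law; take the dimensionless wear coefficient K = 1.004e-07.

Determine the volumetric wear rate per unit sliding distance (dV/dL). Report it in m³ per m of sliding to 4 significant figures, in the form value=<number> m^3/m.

The computation runs at exact precision — intermediates appear rounded, and one last rounding: 4 significant digits.
Hardness H = 688.1 HV × 9.807 MPa/HV = 6748 MPa = 6.748e+09 Pa.
In SI base units, W = 647.2 N, H = 6.748e+09 Pa, K = 1.004e-07.
Sliding wear rate dV/dL = K·W/H (independent of L): 1.004e-07 · 647.2 / 6.748e+09 = 9.629e-15 m³/m.

value=9.629e-15 m^3/m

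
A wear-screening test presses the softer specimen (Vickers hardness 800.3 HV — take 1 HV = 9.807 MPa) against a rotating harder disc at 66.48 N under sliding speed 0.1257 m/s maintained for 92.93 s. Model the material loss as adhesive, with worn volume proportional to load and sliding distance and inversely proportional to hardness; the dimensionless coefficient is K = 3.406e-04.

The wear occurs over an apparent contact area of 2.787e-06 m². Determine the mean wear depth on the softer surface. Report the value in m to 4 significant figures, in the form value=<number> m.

value=1.209e-05 m

All arithmetic holds full precision — the intermediates are printed rounded; rounded once at the end: four significant digits.
Convert: Distance covered L = v·t = 0.1257 m/s × 92.93 s = 11.68 m.
Convert: Hardness H = 800.3 HV × 9.807 MPa/HV = 7849 MPa = 7.849e+09 Pa.
SI base units throughout: W = 66.48 N, H = 7.849e+09 Pa, K = 3.406e-04.
Archard relation: V = K·W·L/H = 3.406e-04 · 66.48 · 11.68 / 7.849e+09 = 3.370e-11 m³.
Depth h = V/A = 3.370e-11 / 2.787e-06 = 1.209e-05 m.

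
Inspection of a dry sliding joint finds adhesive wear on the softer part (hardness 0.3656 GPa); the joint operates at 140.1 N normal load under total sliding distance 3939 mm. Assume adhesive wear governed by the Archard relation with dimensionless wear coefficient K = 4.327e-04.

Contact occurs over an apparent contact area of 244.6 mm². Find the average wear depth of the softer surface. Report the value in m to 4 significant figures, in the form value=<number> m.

value=2.670e-06 m

Intermediates appear rounded — the algebra carries exact precision, and a lone final rounding to 4 significant figures.
Convert: Total distance L = 3939 mm = 3.939 m.
Convert: Hardness H = 0.3656 GPa = 3.656e+08 Pa.
Convert: Contact area A = 244.6 mm² = 2.446e-04 m².
Restated in SI base units: W = 140.1 N, H = 3.656e+08 Pa, K = 4.327e-04.
Wear volume V = K·W·L/H = 4.327e-04 · 140.1 · 3.939 / 3.656e+08 = 6.531e-10 m³.
Mean wear depth h = V/A = 6.531e-10 / 2.446e-04 = 2.670e-06 m.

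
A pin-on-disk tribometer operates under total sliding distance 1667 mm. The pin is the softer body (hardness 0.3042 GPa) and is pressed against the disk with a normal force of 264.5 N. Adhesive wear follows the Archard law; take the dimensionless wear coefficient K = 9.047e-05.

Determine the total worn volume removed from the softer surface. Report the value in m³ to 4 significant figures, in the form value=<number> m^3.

Each operation holds exact precision — the intermediates are shown rounded, and rounded just once: 4 significant figures.
Distance covered L = 1667 mm = 1.667 m.
Hardness H = 0.3042 GPa = 3.042e+08 Pa.
As SI base values: W = 264.5 N, H = 3.042e+08 Pa, K = 9.047e-05.
Archard relation: V = K·W·L/H = 9.047e-05 · 264.5 · 1.667 / 3.042e+08 = 1.311e-10 m³.

value=1.311e-10 m^3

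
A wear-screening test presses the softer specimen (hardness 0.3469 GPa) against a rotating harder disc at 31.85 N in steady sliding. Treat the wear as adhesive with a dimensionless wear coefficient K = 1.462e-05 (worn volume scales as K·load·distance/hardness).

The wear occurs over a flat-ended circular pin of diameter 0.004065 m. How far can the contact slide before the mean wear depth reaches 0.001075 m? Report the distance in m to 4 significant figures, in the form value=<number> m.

value=1.039e+04 m

Each operation runs at full float precision; printed values are rounded. Rounded just once: four significant digits.
Convert: Hardness H = 0.3469 GPa = 3.469e+08 Pa.
Convert: Contact area A = π·d²/4 = π·(0.004065 m)²/4 = 1.298e-05 m².
Expressed in SI base units: W = 31.85 N, H = 3.469e+08 Pa, K = 1.462e-05.
Permissible volume V_lim = h_lim·A = 0.001075 · 1.298e-05 = 1.395e-08 m³.
Sliding life L = V_lim·H/(K·W) = 1.395e-08 · 3.469e+08 / (1.462e-05 · 31.85) = 1.039e+04 m.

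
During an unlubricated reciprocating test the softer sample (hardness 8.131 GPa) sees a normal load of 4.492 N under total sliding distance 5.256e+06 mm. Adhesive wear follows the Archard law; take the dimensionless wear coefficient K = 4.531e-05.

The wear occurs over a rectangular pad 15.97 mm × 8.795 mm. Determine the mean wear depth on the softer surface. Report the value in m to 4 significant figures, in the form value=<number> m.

value=9.367e-07 m

Every step maintains full precision; intermediates are displayed rounded; rounded just once: 4 significant figures.
Convert: Sliding distance L = 5.256e+06 mm = 5256 m.
Convert: Hardness H = 8.131 GPa = 8.131e+09 Pa.
Convert: Pad sides 15.97 mm × 8.795 mm = 0.01597 m × 0.008795 m. Contact area A = 0.01597 m × 0.008795 m = 1.405e-04 m².
As SI base values: W = 4.492 N, H = 8.131e+09 Pa, K = 4.531e-05.
Archard volume V = K·W·L/H = 4.531e-05 · 4.492 · 5256 / 8.131e+09 = 1.316e-10 m³.
Mean wear depth h = V/A = 1.316e-10 / 1.405e-04 = 9.367e-07 m.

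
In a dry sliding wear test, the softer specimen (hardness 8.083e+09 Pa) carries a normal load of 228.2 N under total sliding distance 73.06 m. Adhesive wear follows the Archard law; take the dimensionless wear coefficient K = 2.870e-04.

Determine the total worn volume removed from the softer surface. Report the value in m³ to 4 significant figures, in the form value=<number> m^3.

Intermediate values are printed rounded. Every step keeps full precision. Rounded just once to four significant digits.
SI base units throughout: W = 228.2 N, H = 8.083e+09 Pa, K = 2.870e-04.
Worn volume V = K·W·L/H = 2.870e-04 · 228.2 · 73.06 / 8.083e+09 = 5.920e-10 m³.

value=5.920e-10 m^3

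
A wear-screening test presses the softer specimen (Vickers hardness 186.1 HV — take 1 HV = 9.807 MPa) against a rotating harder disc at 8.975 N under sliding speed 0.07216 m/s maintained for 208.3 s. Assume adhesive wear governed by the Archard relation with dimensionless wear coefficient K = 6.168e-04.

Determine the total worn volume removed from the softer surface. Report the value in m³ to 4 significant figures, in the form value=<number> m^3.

value=4.559e-11 m^3

Shown intermediates are rounded, and each operation maintains full precision — a lone final rounding: four significant figures.
Convert: Distance L = v·t = 0.07216 m/s × 208.3 s = 15.03 m.
Convert: Hardness H = 186.1 HV × 9.807 MPa/HV = 1825 MPa = 1.825e+09 Pa.
In SI base units: W = 8.975 N, H = 1.825e+09 Pa, K = 6.168e-04.
Volume removed: V = K·W·L/H = 6.168e-04 · 8.975 · 15.03 / 1.825e+09 = 4.559e-11 m³.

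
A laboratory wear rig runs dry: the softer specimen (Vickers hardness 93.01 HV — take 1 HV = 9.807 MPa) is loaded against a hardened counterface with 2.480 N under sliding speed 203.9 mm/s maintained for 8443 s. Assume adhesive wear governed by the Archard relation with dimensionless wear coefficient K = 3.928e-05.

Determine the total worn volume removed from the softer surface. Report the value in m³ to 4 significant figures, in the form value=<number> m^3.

value=1.839e-10 m^3

The intermediates are printed rounded — every step holds full precision — one final rounding: 4 significant digits.
Sliding speed v = 203.9 mm/s = 0.2039 m/s. Sliding distance L = v·t = 0.2039 m/s × 8443 s = 1722 m.
Hardness H = 93.01 HV × 9.807 MPa/HV = 912.1 MPa = 9.121e+08 Pa.
SI base units throughout: W = 2.480 N, H = 9.121e+08 Pa, K = 3.928e-05.
The Archard volume V = K·W·L/H = 3.928e-05 · 2.480 · 1722 / 9.121e+08 = 1.839e-10 m³.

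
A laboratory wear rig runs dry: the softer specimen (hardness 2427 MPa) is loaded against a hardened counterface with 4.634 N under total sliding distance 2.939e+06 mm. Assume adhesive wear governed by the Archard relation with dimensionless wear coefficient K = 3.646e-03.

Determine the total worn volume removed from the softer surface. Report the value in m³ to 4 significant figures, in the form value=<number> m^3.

value=2.046e-08 m^3

Intermediates are shown rounded. All arithmetic runs at full float precision. Rounded just once, at four significant figures.
Convert: Sliding distance L = 2.939e+06 mm = 2939 m.
Convert: Hardness H = 2427 MPa = 2.427e+09 Pa.
SI base units throughout: W = 4.634 N, H = 2.427e+09 Pa, K = 3.646e-03.
Worn volume V = K·W·L/H = 3.646e-03 · 4.634 · 2939 / 2.427e+09 = 2.046e-08 m³.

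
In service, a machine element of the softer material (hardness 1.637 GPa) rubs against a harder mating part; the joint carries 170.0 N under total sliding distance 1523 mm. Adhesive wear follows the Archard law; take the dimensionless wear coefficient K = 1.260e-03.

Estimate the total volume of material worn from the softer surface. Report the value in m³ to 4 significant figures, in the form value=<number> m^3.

value=1.993e-10 m^3

All arithmetic maintains full float precision; intermediates are printed rounded; rounded once at the end to four significant digits.
Total distance L = 1523 mm = 1.523 m.
Hardness H = 1.637 GPa = 1.637e+09 Pa.
As SI base values: W = 170.0 N, H = 1.637e+09 Pa, K = 1.260e-03.
Archard relation: V = K·W·L/H = 1.260e-03 · 170.0 · 1.523 / 1.637e+09 = 1.993e-10 m³.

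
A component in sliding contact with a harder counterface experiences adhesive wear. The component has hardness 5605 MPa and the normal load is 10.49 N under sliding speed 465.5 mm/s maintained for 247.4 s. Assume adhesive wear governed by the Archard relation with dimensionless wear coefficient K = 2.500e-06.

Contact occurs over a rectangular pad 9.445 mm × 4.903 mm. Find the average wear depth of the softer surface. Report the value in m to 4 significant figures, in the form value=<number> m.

All working math holds full float precision. Intermediates are displayed rounded; one final rounding, at four significant figures.
Convert: Sliding speed v = 465.5 mm/s = 0.4655 m/s. The distance L = v·t = 0.4655 m/s × 247.4 s = 115.2 m.
Convert: Hardness H = 5605 MPa = 5.605e+09 Pa.
Convert: Pad sides 9.445 mm × 4.903 mm = 0.009445 m × 0.004903 m. Contact area A = 0.009445 m × 0.004903 m = 4.631e-05 m².
SI base units throughout: W = 10.49 N, H = 5.605e+09 Pa, K = 2.500e-06.
Volume removed: V = K·W·L/H = 2.500e-06 · 10.49 · 115.2 / 5.605e+09 = 5.388e-13 m³.
Mean wear depth h = V/A = 5.388e-13 / 4.631e-05 = 1.164e-08 m.

value=1.164e-08 m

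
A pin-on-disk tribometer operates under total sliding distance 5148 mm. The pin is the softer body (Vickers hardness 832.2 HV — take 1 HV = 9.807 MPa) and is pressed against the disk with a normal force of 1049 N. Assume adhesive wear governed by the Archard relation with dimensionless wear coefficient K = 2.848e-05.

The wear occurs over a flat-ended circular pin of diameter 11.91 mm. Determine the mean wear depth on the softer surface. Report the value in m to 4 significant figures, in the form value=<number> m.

All arithmetic maintains full precision. Intermediates are displayed rounded, and rounded just once: 4 significant figures.
Distance L = 5148 mm = 5.148 m.
Hardness H = 832.2 HV × 9.807 MPa/HV = 8161 MPa = 8.161e+09 Pa.
Pin diameter d = 11.91 mm = 0.01191 m. Contact area A = π·d²/4 = π·(0.01191 m)²/4 = 1.114e-04 m².
SI base units throughout: W = 1049 N, H = 8.161e+09 Pa, K = 2.848e-05.
Wear volume V = K·W·L/H = 2.848e-05 · 1049 · 5.148 / 8.161e+09 = 1.884e-11 m³.
Mean wear depth h = V/A = 1.884e-11 / 1.114e-04 = 1.692e-07 m.

value=1.692e-07 m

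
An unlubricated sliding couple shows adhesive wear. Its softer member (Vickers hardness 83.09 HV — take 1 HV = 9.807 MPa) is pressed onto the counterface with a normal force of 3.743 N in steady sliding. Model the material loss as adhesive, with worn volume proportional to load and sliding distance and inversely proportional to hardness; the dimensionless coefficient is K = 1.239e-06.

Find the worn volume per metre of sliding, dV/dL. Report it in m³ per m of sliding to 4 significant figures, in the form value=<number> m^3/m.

value=5.691e-15 m^3/m

The intermediates are printed rounded; the computation carries exact precision, and one final rounding to 4 significant figures.
Convert: Hardness H = 83.09 HV × 9.807 MPa/HV = 814.9 MPa = 8.149e+08 Pa.
In SI base units, W = 3.743 N, H = 8.149e+08 Pa, K = 1.239e-06.
Volumetric rate dV/dL = K·W/H: 1.239e-06 · 3.743 / 8.149e+08 = 5.691e-15 m³/m.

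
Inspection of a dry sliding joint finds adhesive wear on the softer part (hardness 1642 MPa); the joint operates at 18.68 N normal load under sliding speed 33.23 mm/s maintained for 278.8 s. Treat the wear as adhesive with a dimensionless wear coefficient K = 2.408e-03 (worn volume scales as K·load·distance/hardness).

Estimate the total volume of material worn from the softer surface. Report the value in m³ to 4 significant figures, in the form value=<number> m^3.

value=2.538e-10 m^3

Intermediate values appear rounded, and the algebra keeps full precision, and a lone final rounding to 4 significant digits.
Convert: Sliding speed v = 33.23 mm/s = 0.03323 m/s. Path length L = v·t = 0.03323 m/s × 278.8 s = 9.265 m.
Convert: Hardness H = 1642 MPa = 1.642e+09 Pa.
As SI base values: W = 18.68 N, H = 1.642e+09 Pa, K = 2.408e-03.
Archard relation: V = K·W·L/H = 2.408e-03 · 18.68 · 9.265 / 1.642e+09 = 2.538e-10 m³.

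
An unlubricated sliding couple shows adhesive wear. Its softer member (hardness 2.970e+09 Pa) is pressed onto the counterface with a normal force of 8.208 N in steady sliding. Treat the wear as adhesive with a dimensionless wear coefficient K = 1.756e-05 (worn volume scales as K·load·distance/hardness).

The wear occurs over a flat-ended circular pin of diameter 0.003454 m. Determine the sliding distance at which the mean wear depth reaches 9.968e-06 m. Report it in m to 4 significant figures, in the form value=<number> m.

Intermediate values appear rounded, and the algebra keeps exact precision. Rounded once at the end to 4 significant digits.
Convert: Contact area A = π·d²/4 = π·(0.003454 m)²/4 = 9.370e-06 m².
As SI base values: W = 8.208 N, H = 2.970e+09 Pa, K = 1.756e-05.
Volume at the limit: V_lim = h_lim·A = 9.968e-06 · 9.370e-06 = 9.340e-11 m³.
Sliding life L = V_lim·H/(K·W) = 9.340e-11 · 2.970e+09 / (1.756e-05 · 8.208) = 1925 m.

value=1925 m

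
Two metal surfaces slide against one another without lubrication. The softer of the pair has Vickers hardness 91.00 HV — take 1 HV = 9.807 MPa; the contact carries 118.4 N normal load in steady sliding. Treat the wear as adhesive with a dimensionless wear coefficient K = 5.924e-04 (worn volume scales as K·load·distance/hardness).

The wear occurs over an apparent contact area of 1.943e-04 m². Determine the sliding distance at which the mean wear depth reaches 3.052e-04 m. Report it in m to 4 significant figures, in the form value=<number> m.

Printed values are rounded. Each operation holds full float precision. Rounded just once to 4 significant figures.
Convert: Hardness H = 91.00 HV × 9.807 MPa/HV = 892.4 MPa = 8.924e+08 Pa.
Expressed in SI base units: W = 118.4 N, H = 8.924e+08 Pa, K = 5.924e-04.
Wearable volume V_lim = h_lim·A = 3.052e-04 · 1.943e-04 = 5.930e-08 m³.
Inverting, life L = V_lim·H/(K·W) = 5.930e-08 · 8.924e+08 / (5.924e-04 · 118.4) = 754.5 m.

value=754.5 m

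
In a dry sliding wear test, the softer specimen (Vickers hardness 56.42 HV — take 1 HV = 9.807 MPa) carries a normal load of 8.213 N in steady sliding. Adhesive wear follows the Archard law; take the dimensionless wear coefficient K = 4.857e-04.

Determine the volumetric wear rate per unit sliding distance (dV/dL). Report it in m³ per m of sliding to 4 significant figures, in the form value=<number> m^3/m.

value=7.209e-12 m^3/m

Intermediate values are displayed rounded. The algebra keeps full precision; one final rounding, at four significant figures.
Convert: Hardness H = 56.42 HV × 9.807 MPa/HV = 553.3 MPa = 5.533e+08 Pa.
Restated in SI base units: W = 8.213 N, H = 5.533e+08 Pa, K = 4.857e-04.
The wear rate dV/dL = K·W/H, so: 4.857e-04 · 8.213 / 5.533e+08 = 7.209e-12 m³/m.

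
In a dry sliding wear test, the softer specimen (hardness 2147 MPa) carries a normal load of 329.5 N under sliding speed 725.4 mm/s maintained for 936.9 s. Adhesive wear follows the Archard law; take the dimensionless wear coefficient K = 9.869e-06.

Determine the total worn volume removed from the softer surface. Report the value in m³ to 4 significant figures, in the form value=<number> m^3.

Intermediate values are shown rounded. Every step holds full precision, and rounded once at the end, at four significant digits.
Convert: Sliding speed v = 725.4 mm/s = 0.7254 m/s. Total distance L = v·t = 0.7254 m/s × 936.9 s = 679.6 m.
Convert: Hardness H = 2147 MPa = 2.147e+09 Pa.
In SI base units: W = 329.5 N, H = 2.147e+09 Pa, K = 9.869e-06.
By Archard's law, V = K·W·L/H = 9.869e-06 · 329.5 · 679.6 / 2.147e+09 = 1.029e-09 m³.

value=1.029e-09 m^3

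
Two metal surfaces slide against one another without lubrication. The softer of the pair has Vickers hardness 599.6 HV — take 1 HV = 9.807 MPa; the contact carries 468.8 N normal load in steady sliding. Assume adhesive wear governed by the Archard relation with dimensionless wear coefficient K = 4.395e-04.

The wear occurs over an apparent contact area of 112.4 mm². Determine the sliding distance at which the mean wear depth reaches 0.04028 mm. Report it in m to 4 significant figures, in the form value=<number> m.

value=129.2 m

Printed values are rounded — all arithmetic carries full precision — a single final rounding, at four significant figures.
Hardness H = 599.6 HV × 9.807 MPa/HV = 5880 MPa = 5.880e+09 Pa.
Contact area A = 112.4 mm² = 1.124e-04 m².
Depth limit h_lim = 0.04028 mm = 4.028e-05 m.
Collected in SI base units: W = 468.8 N, H = 5.880e+09 Pa, K = 4.395e-04.
Limit volume V_lim = h_lim·A = 4.028e-05 · 1.124e-04 = 4.527e-09 m³.
Inverting, life L = V_lim·H/(K·W) = 4.527e-09 · 5.880e+09 / (4.395e-04 · 468.8) = 129.2 m.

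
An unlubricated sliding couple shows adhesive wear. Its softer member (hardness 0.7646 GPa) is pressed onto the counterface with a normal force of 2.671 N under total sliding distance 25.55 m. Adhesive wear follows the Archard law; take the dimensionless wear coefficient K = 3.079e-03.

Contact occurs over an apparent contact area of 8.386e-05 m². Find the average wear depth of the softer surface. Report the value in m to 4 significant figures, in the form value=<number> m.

value=3.277e-06 m

Each operation holds full float precision, and the intermediates are shown rounded; a single final rounding: four significant digits.
Hardness H = 0.7646 GPa = 7.646e+08 Pa.
Expressed in SI base units: W = 2.671 N, H = 7.646e+08 Pa, K = 3.079e-03.
By Archard's law, V = K·W·L/H = 3.079e-03 · 2.671 · 25.55 / 7.646e+08 = 2.748e-10 m³.
Depth h = V/A = 2.748e-10 / 8.386e-05 = 3.277e-06 m.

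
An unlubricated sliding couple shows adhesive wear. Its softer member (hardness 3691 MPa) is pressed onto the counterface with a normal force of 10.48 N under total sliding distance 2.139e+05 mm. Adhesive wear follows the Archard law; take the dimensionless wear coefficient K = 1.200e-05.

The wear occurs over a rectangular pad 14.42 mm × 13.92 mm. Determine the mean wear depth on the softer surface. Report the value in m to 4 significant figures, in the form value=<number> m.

value=3.631e-08 m

Intermediate values appear rounded; every step maintains full float precision. Rounded just once: 4 significant digits.
Distance L = 2.139e+05 mm = 213.9 m.
Hardness H = 3691 MPa = 3.691e+09 Pa.
Pad sides 14.42 mm × 13.92 mm = 0.01442 m × 0.01392 m. Contact area A = 0.01442 m × 0.01392 m = 2.007e-04 m².
Working in SI base units: W = 10.48 N, H = 3.691e+09 Pa, K = 1.200e-05.
Archard volume V = K·W·L/H = 1.200e-05 · 10.48 · 213.9 / 3.691e+09 = 7.288e-12 m³.
Mean depth h = V/A = 7.288e-12 / 2.007e-04 = 3.631e-08 m.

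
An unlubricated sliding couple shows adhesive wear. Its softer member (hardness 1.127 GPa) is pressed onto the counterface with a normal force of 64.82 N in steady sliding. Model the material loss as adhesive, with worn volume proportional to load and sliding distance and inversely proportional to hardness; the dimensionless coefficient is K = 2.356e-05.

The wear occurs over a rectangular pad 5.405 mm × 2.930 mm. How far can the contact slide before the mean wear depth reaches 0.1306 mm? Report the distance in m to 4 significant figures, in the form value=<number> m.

value=1526 m

The intermediates are printed rounded; every step holds full precision, and one final rounding, at four significant figures.
Hardness H = 1.127 GPa = 1.127e+09 Pa.
Pad sides 5.405 mm × 2.930 mm = 0.005405 m × 0.002930 m. Contact area A = 0.005405 m × 0.002930 m = 1.584e-05 m².
Depth limit h_lim = 0.1306 mm = 1.306e-04 m.
SI base units throughout: W = 64.82 N, H = 1.127e+09 Pa, K = 2.356e-05.
Wearable volume V_lim = h_lim·A = 1.306e-04 · 1.584e-05 = 2.068e-09 m³.
Thus life L = V_lim·H/(K·W) = 2.068e-09 · 1.127e+09 / (2.356e-05 · 64.82) = 1526 m.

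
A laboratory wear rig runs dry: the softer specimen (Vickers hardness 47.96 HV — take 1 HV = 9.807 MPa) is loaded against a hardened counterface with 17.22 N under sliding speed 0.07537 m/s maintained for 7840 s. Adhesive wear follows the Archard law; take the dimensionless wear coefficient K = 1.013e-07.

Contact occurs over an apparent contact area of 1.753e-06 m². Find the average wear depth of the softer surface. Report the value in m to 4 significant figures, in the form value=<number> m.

Intermediate values are printed rounded. The computation runs at exact precision, and a lone final rounding: four significant digits.
Convert: Total distance L = v·t = 0.07537 m/s × 7840 s = 590.9 m.
Convert: Hardness H = 47.96 HV × 9.807 MPa/HV = 470.3 MPa = 4.703e+08 Pa.
Working in SI base units: W = 17.22 N, H = 4.703e+08 Pa, K = 1.013e-07.
Archard relation: V = K·W·L/H = 1.013e-07 · 17.22 · 590.9 / 4.703e+08 = 2.192e-12 m³.
Mean wear depth h = V/A = 2.192e-12 / 1.753e-06 = 1.250e-06 m.

value=1.250e-06 m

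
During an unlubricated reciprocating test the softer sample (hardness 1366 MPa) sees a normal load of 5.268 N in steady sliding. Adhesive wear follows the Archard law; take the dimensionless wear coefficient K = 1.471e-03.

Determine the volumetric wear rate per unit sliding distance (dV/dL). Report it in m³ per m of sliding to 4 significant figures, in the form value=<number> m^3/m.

The algebra maintains full float precision, and intermediate values are shown rounded — one final rounding: 4 significant figures.
Convert: Hardness H = 1366 MPa = 1.366e+09 Pa.
Restated in SI base units: W = 5.268 N, H = 1.366e+09 Pa, K = 1.471e-03.
The wear rate dV/dL = K·W/H (no L dependence): 1.471e-03 · 5.268 / 1.366e+09 = 5.673e-12 m³/m.

value=5.673e-12 m^3/m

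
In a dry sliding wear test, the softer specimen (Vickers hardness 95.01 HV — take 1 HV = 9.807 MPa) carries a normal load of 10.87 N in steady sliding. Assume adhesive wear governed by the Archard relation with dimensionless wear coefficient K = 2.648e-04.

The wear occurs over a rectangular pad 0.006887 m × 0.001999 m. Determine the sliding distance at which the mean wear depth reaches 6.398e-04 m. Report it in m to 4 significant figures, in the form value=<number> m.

value=2851 m

The algebra keeps exact precision, and displayed values are rounded, and a lone final rounding to four significant figures.
Hardness H = 95.01 HV × 9.807 MPa/HV = 931.8 MPa = 9.318e+08 Pa.
Contact area A = 0.006887 m × 0.001999 m = 1.377e-05 m².
Restated in SI base units: W = 10.87 N, H = 9.318e+08 Pa, K = 2.648e-04.
Permissible volume V_lim = h_lim·A = 6.398e-04 · 1.377e-05 = 8.808e-09 m³.
So the life L = V_lim·H/(K·W) = 8.808e-09 · 9.318e+08 / (2.648e-04 · 10.87) = 2851 m.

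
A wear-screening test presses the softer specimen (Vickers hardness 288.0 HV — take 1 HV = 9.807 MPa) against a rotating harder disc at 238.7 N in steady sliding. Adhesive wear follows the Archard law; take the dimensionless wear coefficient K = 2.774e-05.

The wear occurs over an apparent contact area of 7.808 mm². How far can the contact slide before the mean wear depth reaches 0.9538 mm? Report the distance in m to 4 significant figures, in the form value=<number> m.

All working math maintains full precision — intermediates appear rounded; a single final rounding to four significant figures.
Convert: Hardness H = 288.0 HV × 9.807 MPa/HV = 2824 MPa = 2.824e+09 Pa.
Convert: Contact area A = 7.808 mm² = 7.808e-06 m².
Convert: Depth limit h_lim = 0.9538 mm = 9.538e-04 m.
Collected in SI base units: W = 238.7 N, H = 2.824e+09 Pa, K = 2.774e-05.
Volume at the limit: V_lim = h_lim·A = 9.538e-04 · 7.808e-06 = 7.447e-09 m³.
Inverting, life L = V_lim·H/(K·W) = 7.447e-09 · 2.824e+09 / (2.774e-05 · 238.7) = 3177 m.

value=3177 m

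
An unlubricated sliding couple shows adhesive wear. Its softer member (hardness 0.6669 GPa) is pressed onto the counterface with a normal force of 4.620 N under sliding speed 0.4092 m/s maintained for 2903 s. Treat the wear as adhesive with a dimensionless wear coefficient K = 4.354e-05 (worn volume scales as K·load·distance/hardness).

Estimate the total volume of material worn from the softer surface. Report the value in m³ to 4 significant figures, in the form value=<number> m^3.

Printed values are rounded; all arithmetic maintains full precision — one final rounding to four significant figures.
Path length L = v·t = 0.4092 m/s × 2903 s = 1188 m.
Hardness H = 0.6669 GPa = 6.669e+08 Pa.
In SI base units, W = 4.620 N, H = 6.669e+08 Pa, K = 4.354e-05.
Archard relation: V = K·W·L/H = 4.354e-05 · 4.620 · 1188 / 6.669e+08 = 3.583e-10 m³.

value=3.583e-10 m^3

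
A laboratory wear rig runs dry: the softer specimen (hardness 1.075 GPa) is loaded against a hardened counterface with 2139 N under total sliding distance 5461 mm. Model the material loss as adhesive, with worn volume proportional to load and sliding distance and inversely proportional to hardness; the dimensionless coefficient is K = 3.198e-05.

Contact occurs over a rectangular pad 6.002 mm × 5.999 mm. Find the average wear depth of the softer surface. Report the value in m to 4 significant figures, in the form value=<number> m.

All arithmetic holds full precision — shown intermediates are rounded. Rounded just once: 4 significant figures.
Convert: Distance L = 5461 mm = 5.461 m.
Convert: Hardness H = 1.075 GPa = 1.075e+09 Pa.
Convert: Pad sides 6.002 mm × 5.999 mm = 0.006002 m × 0.005999 m. Contact area A = 0.006002 m × 0.005999 m = 3.601e-05 m².
As SI base values: W = 2139 N, H = 1.075e+09 Pa, K = 3.198e-05.
Volume removed: V = K·W·L/H = 3.198e-05 · 2139 · 5.461 / 1.075e+09 = 3.475e-10 m³.
Depth of wear h = V/A = 3.475e-10 / 3.601e-05 = 9.651e-06 m.

value=9.651e-06 m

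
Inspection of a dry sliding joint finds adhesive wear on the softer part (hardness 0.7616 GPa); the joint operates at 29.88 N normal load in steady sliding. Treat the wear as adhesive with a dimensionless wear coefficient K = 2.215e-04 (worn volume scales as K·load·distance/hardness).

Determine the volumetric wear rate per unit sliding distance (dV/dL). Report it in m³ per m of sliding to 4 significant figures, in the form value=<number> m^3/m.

Intermediates are displayed rounded, and the computation maintains exact precision; a single final rounding: 4 significant digits.
Convert: Hardness H = 0.7616 GPa = 7.616e+08 Pa.
Restated in SI base units: W = 29.88 N, H = 7.616e+08 Pa, K = 2.215e-04.
Rate of wear dV/dL = K·W/H: 2.215e-04 · 29.88 / 7.616e+08 = 8.690e-12 m³/m.

value=8.690e-12 m^3/m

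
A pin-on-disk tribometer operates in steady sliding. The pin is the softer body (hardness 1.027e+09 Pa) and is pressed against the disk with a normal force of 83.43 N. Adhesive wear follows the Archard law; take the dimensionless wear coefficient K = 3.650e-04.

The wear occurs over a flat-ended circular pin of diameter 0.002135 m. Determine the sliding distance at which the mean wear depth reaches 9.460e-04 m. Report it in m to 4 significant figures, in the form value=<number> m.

value=114.2 m

Intermediates are shown rounded; the computation runs at full precision; rounded once at the end, at 4 significant figures.
Convert: Contact area A = π·d²/4 = π·(0.002135 m)²/4 = 3.580e-06 m².
In SI base units: W = 83.43 N, H = 1.027e+09 Pa, K = 3.650e-04.
Permissible volume V_lim = h_lim·A = 9.460e-04 · 3.580e-06 = 3.387e-09 m³.
Thus life L = V_lim·H/(K·W) = 3.387e-09 · 1.027e+09 / (3.650e-04 · 83.43) = 114.2 m.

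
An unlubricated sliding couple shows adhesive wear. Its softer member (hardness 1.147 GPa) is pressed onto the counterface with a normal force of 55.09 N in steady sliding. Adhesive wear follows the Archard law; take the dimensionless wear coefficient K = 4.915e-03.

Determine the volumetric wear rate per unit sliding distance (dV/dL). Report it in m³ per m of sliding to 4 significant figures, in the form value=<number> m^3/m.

value=2.361e-10 m^3/m

All working math holds full precision, and intermediates appear rounded; a single final rounding to 4 significant figures.
Hardness H = 1.147 GPa = 1.147e+09 Pa.
Expressed in SI base units: W = 55.09 N, H = 1.147e+09 Pa, K = 4.915e-03.
Volumetric rate dV/dL = K·W/H, per unit distance: 4.915e-03 · 55.09 / 1.147e+09 = 2.361e-10 m³/m.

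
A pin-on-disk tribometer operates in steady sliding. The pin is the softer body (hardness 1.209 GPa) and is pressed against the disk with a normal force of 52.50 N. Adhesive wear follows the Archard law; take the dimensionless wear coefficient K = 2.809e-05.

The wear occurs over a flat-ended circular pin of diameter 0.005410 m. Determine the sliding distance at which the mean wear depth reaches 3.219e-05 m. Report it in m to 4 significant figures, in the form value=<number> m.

value=606.6 m

All arithmetic keeps exact precision. The intermediates appear rounded — rounded just once: four significant digits.
Convert: Hardness H = 1.209 GPa = 1.209e+09 Pa.
Convert: Contact area A = π·d²/4 = π·(0.005410 m)²/4 = 2.299e-05 m².
Expressed in SI base units: W = 52.50 N, H = 1.209e+09 Pa, K = 2.809e-05.
Volume at the limit: V_lim = h_lim·A = 3.219e-05 · 2.299e-05 = 7.400e-10 m³.
Inverting, life L = V_lim·H/(K·W) = 7.400e-10 · 1.209e+09 / (2.809e-05 · 52.50) = 606.6 m.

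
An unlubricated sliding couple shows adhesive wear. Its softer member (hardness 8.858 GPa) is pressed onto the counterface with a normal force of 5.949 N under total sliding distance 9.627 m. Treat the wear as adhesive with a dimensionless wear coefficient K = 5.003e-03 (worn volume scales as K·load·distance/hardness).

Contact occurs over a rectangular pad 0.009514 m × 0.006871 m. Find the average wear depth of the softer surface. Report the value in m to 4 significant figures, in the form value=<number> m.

value=4.948e-07 m

Intermediate values appear rounded — each operation maintains full float precision — rounded once at the end to four significant digits.
Convert: Hardness H = 8.858 GPa = 8.858e+09 Pa.
Convert: Contact area A = 0.009514 m × 0.006871 m = 6.537e-05 m².
Restated in SI base units: W = 5.949 N, H = 8.858e+09 Pa, K = 5.003e-03.
By Archard's law, V = K·W·L/H = 5.003e-03 · 5.949 · 9.627 / 8.858e+09 = 3.235e-11 m³.
Mean wear depth h = V/A = 3.235e-11 / 6.537e-05 = 4.948e-07 m.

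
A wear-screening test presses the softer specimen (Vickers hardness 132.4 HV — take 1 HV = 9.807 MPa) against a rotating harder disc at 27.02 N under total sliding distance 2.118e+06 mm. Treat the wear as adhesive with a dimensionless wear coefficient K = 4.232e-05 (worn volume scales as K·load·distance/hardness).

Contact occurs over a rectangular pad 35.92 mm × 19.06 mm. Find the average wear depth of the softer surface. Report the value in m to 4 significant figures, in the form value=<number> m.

All working math maintains exact precision; intermediate values are printed rounded, and one final rounding: four significant digits.
Sliding distance L = 2.118e+06 mm = 2118 m.
Hardness H = 132.4 HV × 9.807 MPa/HV = 1298 MPa = 1.298e+09 Pa.
Pad sides 35.92 mm × 19.06 mm = 0.03592 m × 0.01906 m. Contact area A = 0.03592 m × 0.01906 m = 6.846e-04 m².
SI base units throughout: W = 27.02 N, H = 1.298e+09 Pa, K = 4.232e-05.
Worn volume V = K·W·L/H = 4.232e-05 · 27.02 · 2118 / 1.298e+09 = 1.865e-09 m³.
Average depth h = V/A = 1.865e-09 / 6.846e-04 = 2.724e-06 m.

value=2.724e-06 m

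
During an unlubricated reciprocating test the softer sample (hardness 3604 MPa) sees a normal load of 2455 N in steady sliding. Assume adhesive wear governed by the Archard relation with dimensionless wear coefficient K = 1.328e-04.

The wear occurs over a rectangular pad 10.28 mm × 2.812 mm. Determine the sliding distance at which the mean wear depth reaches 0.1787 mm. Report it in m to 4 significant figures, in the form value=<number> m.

value=57.10 m

Intermediates are displayed rounded — all arithmetic keeps full float precision. Rounded just once, at 4 significant digits.
Hardness H = 3604 MPa = 3.604e+09 Pa.
Pad sides 10.28 mm × 2.812 mm = 0.01028 m × 0.002812 m. Contact area A = 0.01028 m × 0.002812 m = 2.891e-05 m².
Depth limit h_lim = 0.1787 mm = 1.787e-04 m.
In SI base units: W = 2455 N, H = 3.604e+09 Pa, K = 1.328e-04.
Permissible volume V_lim = h_lim·A = 1.787e-04 · 2.891e-05 = 5.166e-09 m³.
So the life L = V_lim·H/(K·W) = 5.166e-09 · 3.604e+09 / (1.328e-04 · 2455) = 57.10 m.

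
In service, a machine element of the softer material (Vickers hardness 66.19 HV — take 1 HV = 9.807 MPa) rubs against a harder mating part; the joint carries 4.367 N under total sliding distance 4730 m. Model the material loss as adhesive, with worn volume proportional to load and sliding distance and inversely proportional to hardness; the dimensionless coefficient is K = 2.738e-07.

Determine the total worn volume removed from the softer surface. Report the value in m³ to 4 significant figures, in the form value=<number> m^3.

Intermediates are shown rounded; all arithmetic runs at exact precision — one last rounding: 4 significant figures.
Hardness H = 66.19 HV × 9.807 MPa/HV = 649.1 MPa = 6.491e+08 Pa.
Collected in SI base units: W = 4.367 N, H = 6.491e+08 Pa, K = 2.738e-07.
Apply Archard: V = K·W·L/H = 2.738e-07 · 4.367 · 4730 / 6.491e+08 = 8.713e-12 m³.

value=8.713e-12 m^3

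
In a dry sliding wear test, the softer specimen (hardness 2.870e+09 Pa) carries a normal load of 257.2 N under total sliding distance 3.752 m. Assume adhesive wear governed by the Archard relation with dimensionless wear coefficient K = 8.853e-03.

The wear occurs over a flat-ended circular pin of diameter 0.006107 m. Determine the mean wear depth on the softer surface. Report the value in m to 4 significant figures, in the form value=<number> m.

value=1.016e-04 m

Printed values are rounded — each operation maintains full precision, and one final rounding, at four significant figures.
Contact area A = π·d²/4 = π·(0.006107 m)²/4 = 2.929e-05 m².
Working in SI base units: W = 257.2 N, H = 2.870e+09 Pa, K = 8.853e-03.
Archard volume V = K·W·L/H = 8.853e-03 · 257.2 · 3.752 / 2.870e+09 = 2.977e-09 m³.
Wear depth h = V/A = 2.977e-09 / 2.929e-05 = 1.016e-04 m.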